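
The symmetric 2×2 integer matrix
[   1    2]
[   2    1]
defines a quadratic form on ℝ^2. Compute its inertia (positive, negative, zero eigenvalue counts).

step 0: pivot 1 → sign +
step 1: pivot -3 → sign −
signature = (1, 1, 0)

Answer: (1, 1, 0)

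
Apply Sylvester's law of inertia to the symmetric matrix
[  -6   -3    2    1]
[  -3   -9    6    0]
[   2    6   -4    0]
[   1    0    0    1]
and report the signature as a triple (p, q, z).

Answer: (1, 2, 1)

Derivation:
step 0: pivot -6 → sign −
step 1: pivot -15/2 → sign −
step 2: pivot 6/5 → sign +
step 3: row/col 3 already zero → sign 0
signature = (1, 2, 1)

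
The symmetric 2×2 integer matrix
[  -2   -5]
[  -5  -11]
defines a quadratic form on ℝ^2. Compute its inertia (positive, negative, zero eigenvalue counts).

Answer: (1, 1, 0)

Derivation:
step 0: pivot -2 → sign −
step 1: pivot 3/2 → sign +
signature = (1, 1, 0)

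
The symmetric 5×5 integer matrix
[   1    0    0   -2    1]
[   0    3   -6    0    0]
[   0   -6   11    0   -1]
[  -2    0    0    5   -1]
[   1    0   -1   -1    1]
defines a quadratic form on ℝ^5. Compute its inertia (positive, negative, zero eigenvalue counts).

Answer: (3, 1, 1)

Derivation:
step 0: pivot 1 → sign +
step 1: pivot 3 → sign +
step 2: pivot -1 → sign −
step 3: pivot 1 → sign +
step 4: row/col 4 already zero → sign 0
signature = (3, 1, 1)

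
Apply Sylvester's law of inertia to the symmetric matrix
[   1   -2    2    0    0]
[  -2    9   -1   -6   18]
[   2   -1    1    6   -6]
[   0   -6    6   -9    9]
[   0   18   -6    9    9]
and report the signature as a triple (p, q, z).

step 0: pivot 1 → sign +
step 1: pivot 5 → sign +
step 2: pivot -24/5 → sign −
step 3: pivot 3 → sign +
step 4: row/col 4 already zero → sign 0
signature = (3, 1, 1)

Answer: (3, 1, 1)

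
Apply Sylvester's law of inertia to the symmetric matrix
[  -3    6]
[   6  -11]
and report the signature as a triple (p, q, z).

Answer: (1, 1, 0)

Derivation:
step 0: pivot -3 → sign −
step 1: pivot 1 → sign +
signature = (1, 1, 0)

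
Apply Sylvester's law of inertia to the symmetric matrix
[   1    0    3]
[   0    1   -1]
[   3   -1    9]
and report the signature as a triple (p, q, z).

step 0: pivot 1 → sign +
step 1: pivot 1 → sign +
step 2: pivot -1 → sign −
signature = (2, 1, 0)

Answer: (2, 1, 0)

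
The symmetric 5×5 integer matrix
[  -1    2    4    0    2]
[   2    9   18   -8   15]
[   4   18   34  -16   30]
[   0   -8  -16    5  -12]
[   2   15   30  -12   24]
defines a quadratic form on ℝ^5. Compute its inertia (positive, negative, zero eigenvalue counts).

step 0: pivot -1 → sign −
step 1: pivot 13 → sign +
step 2: pivot -2 → sign −
step 3: pivot 1/13 → sign +
step 4: pivot -1 → sign −
signature = (2, 3, 0)

Answer: (2, 3, 0)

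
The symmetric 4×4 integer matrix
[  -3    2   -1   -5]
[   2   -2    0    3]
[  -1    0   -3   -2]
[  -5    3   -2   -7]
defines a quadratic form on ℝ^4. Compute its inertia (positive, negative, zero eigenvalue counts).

step 0: pivot -3 → sign −
step 1: pivot -2/3 → sign −
step 2: pivot -2 → sign −
step 3: pivot 3/2 → sign +
signature = (1, 3, 0)

Answer: (1, 3, 0)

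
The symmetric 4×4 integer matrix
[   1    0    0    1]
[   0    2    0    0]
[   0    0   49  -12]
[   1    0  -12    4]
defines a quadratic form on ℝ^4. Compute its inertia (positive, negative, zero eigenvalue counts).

step 0: pivot 1 → sign +
step 1: pivot 2 → sign +
step 2: pivot 49 → sign +
step 3: pivot 3/49 → sign +
signature = (4, 0, 0)

Answer: (4, 0, 0)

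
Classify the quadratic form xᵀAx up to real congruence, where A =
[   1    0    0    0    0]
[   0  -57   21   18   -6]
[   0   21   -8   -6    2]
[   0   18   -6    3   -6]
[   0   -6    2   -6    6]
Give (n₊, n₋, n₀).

step 0: pivot 1 → sign +
step 1: pivot -57 → sign −
step 2: pivot -5/19 → sign −
step 3: pivot 51/5 → sign +
step 4: pivot -2/17 → sign −
signature = (2, 3, 0)

Answer: (2, 3, 0)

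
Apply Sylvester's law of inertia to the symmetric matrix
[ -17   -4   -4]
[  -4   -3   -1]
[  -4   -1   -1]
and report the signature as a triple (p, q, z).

step 0: pivot -17 → sign −
step 1: pivot -35/17 → sign −
step 2: pivot -2/35 → sign −
signature = (0, 3, 0)

Answer: (0, 3, 0)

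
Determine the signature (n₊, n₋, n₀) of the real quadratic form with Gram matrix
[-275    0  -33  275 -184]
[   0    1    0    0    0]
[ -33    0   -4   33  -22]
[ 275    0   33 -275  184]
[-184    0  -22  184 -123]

step 0: pivot -275 → sign −
step 1: pivot 1 → sign +
step 2: pivot -1/25 → sign −
step 3: pivot 3/11 → sign +
step 4: row/col 4 already zero → sign 0
signature = (2, 2, 1)

Answer: (2, 2, 1)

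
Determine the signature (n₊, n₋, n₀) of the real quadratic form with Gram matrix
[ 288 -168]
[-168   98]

Answer: (1, 0, 1)

Derivation:
step 0: pivot 288 → sign +
step 1: row/col 1 already zero → sign 0
signature = (1, 0, 1)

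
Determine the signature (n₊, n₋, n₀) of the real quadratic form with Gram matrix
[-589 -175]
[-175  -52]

Answer: (0, 2, 0)

Derivation:
step 0: pivot -589 → sign −
step 1: pivot -3/589 → sign −
signature = (0, 2, 0)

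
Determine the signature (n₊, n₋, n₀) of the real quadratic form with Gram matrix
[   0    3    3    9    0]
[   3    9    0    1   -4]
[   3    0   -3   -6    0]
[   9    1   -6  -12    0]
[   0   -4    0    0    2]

Answer: (2, 3, 0)

Derivation:
step 0: pivot 9 → sign +
step 1: pivot -1 → sign −
step 2: pivot 6 → sign +
step 3: pivot -11/3 → sign −
step 4: pivot -2/11 → sign −
signature = (2, 3, 0)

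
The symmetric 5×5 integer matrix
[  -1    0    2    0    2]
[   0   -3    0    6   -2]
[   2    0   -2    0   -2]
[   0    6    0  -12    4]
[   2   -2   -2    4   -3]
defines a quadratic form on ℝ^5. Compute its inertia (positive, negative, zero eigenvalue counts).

Answer: (2, 2, 1)

Derivation:
step 0: pivot -1 → sign −
step 1: pivot -3 → sign −
step 2: pivot 2 → sign +
step 3: pivot 1/3 → sign +
step 4: row/col 4 already zero → sign 0
signature = (2, 2, 1)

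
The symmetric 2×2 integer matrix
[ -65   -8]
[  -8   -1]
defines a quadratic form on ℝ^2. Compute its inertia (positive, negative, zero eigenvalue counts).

step 0: pivot -65 → sign −
step 1: pivot -1/65 → sign −
signature = (0, 2, 0)

Answer: (0, 2, 0)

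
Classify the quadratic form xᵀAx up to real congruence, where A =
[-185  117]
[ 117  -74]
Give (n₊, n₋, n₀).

step 0: pivot -185 → sign −
step 1: pivot -1/185 → sign −
signature = (0, 2, 0)

Answer: (0, 2, 0)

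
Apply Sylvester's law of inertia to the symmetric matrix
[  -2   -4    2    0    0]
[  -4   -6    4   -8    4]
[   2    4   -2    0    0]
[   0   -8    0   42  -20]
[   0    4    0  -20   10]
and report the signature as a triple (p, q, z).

step 0: pivot -2 → sign −
step 1: pivot 2 → sign +
step 2: pivot 10 → sign +
step 3: pivot 2/5 → sign +
step 4: row/col 4 already zero → sign 0
signature = (3, 1, 1)

Answer: (3, 1, 1)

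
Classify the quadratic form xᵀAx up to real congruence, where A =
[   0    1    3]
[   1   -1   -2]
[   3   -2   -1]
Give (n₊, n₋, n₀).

Answer: (2, 1, 0)

Derivation:
step 0: pivot -1 → sign −
step 1: pivot 1 → sign +
step 2: pivot 2 → sign +
signature = (2, 1, 0)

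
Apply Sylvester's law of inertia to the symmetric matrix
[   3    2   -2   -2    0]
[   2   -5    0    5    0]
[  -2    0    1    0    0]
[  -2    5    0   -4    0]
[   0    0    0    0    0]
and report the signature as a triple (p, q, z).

step 0: pivot 3 → sign +
step 1: pivot -19/3 → sign −
step 2: pivot -1/19 → sign −
step 3: pivot 1 → sign +
step 4: row/col 4 already zero → sign 0
signature = (2, 2, 1)

Answer: (2, 2, 1)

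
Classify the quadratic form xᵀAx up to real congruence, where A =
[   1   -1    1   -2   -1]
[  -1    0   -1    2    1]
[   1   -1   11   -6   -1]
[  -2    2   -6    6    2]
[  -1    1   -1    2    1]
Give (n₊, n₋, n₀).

step 0: pivot 1 → sign +
step 1: pivot -1 → sign −
step 2: pivot 10 → sign +
step 3: pivot 2/5 → sign +
step 4: row/col 4 already zero → sign 0
signature = (3, 1, 1)

Answer: (3, 1, 1)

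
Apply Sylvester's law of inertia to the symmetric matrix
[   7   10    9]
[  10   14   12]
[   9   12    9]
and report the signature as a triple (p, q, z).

step 0: pivot 7 → sign +
step 1: pivot -2/7 → sign −
step 2: row/col 2 already zero → sign 0
signature = (1, 1, 1)

Answer: (1, 1, 1)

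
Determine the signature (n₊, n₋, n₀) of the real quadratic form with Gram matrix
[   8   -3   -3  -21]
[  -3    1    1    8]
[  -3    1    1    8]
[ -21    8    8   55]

step 0: pivot 8 → sign +
step 1: pivot -1/8 → sign −
step 2: row/col 2 already zero → sign 0
step 3: row/col 3 already zero → sign 0
signature = (1, 1, 2)

Answer: (1, 1, 2)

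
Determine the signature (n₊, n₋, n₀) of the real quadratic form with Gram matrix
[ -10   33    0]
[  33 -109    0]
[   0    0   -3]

Answer: (0, 3, 0)

Derivation:
step 0: pivot -10 → sign −
step 1: pivot -1/10 → sign −
step 2: pivot -3 → sign −
signature = (0, 3, 0)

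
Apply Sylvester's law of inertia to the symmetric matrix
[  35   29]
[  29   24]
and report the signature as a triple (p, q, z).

Answer: (1, 1, 0)

Derivation:
step 0: pivot 35 → sign +
step 1: pivot -1/35 → sign −
signature = (1, 1, 0)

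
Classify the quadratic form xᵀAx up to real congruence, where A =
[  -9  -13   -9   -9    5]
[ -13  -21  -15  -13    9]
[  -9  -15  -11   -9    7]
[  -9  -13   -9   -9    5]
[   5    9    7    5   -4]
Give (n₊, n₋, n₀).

step 0: pivot -9 → sign −
step 1: pivot -20/9 → sign −
step 2: pivot -1/5 → sign −
step 3: pivot 1 → sign +
step 4: row/col 4 already zero → sign 0
signature = (1, 3, 1)

Answer: (1, 3, 1)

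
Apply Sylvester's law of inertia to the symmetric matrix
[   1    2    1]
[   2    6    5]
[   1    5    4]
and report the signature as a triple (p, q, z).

step 0: pivot 1 → sign +
step 1: pivot 2 → sign +
step 2: pivot -3/2 → sign −
signature = (2, 1, 0)

Answer: (2, 1, 0)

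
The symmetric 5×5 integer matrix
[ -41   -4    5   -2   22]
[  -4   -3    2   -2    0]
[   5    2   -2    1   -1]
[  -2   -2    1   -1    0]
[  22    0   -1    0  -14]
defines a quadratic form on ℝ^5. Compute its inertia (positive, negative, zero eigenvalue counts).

Answer: (1, 4, 0)

Derivation:
step 0: pivot -41 → sign −
step 1: pivot -107/41 → sign −
step 2: pivot -55/107 → sign −
step 3: pivot 28/55 → sign +
step 4: pivot -3/28 → sign −
signature = (1, 4, 0)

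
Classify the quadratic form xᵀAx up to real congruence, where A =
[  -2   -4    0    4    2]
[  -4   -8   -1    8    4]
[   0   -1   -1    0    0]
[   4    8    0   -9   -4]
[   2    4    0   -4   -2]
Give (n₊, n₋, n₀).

step 0: pivot -2 → sign −
step 1: pivot -1 → sign −
step 2: pivot 1 → sign +
step 3: pivot -1 → sign −
step 4: row/col 4 already zero → sign 0
signature = (1, 3, 1)

Answer: (1, 3, 1)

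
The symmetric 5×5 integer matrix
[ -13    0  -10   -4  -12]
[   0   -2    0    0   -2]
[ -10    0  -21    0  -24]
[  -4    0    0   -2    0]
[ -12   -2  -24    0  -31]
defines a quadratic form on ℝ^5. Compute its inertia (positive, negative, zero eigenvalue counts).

step 0: pivot -13 → sign −
step 1: pivot -2 → sign −
step 2: pivot -173/13 → sign −
step 3: pivot -10/173 → sign −
step 4: pivot -1/5 → sign −
signature = (0, 5, 0)

Answer: (0, 5, 0)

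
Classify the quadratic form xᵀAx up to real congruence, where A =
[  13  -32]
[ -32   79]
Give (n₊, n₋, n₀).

step 0: pivot 13 → sign +
step 1: pivot 3/13 → sign +
signature = (2, 0, 0)

Answer: (2, 0, 0)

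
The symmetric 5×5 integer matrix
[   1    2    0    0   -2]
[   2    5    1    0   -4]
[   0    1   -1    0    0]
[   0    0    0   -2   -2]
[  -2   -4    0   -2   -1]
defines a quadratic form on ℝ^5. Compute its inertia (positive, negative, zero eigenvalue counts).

Answer: (2, 3, 0)

Derivation:
step 0: pivot 1 → sign +
step 1: pivot 1 → sign +
step 2: pivot -2 → sign −
step 3: pivot -2 → sign −
step 4: pivot -3 → sign −
signature = (2, 3, 0)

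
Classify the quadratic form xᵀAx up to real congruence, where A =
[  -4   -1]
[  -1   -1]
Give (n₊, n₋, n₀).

step 0: pivot -4 → sign −
step 1: pivot -3/4 → sign −
signature = (0, 2, 0)

Answer: (0, 2, 0)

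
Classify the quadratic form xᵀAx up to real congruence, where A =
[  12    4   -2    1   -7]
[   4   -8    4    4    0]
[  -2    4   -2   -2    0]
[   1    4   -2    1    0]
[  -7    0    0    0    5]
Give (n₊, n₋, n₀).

Answer: (3, 1, 1)

Derivation:
step 0: pivot 12 → sign +
step 1: pivot -28/3 → sign −
step 2: pivot 33/14 → sign +
step 3: pivot 6/11 → sign +
step 4: row/col 4 already zero → sign 0
signature = (3, 1, 1)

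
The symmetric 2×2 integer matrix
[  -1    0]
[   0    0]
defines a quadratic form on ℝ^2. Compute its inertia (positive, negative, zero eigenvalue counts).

Answer: (0, 1, 1)

Derivation:
step 0: pivot -1 → sign −
step 1: row/col 1 already zero → sign 0
signature = (0, 1, 1)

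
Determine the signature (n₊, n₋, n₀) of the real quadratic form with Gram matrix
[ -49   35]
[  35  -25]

Answer: (0, 1, 1)

Derivation:
step 0: pivot -49 → sign −
step 1: row/col 1 already zero → sign 0
signature = (0, 1, 1)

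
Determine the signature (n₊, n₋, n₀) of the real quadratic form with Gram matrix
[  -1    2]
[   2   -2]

Answer: (1, 1, 0)

Derivation:
step 0: pivot -1 → sign −
step 1: pivot 2 → sign +
signature = (1, 1, 0)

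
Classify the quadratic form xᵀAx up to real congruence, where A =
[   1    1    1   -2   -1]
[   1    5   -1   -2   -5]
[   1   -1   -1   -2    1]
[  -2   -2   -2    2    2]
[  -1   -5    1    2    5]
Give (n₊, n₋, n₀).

Answer: (2, 2, 1)

Derivation:
step 0: pivot 1 → sign +
step 1: pivot 4 → sign +
step 2: pivot -3 → sign −
step 3: pivot -2 → sign −
step 4: row/col 4 already zero → sign 0
signature = (2, 2, 1)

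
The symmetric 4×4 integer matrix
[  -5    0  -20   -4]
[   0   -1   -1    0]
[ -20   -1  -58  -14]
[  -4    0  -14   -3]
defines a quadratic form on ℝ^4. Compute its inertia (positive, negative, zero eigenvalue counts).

step 0: pivot -5 → sign −
step 1: pivot -1 → sign −
step 2: pivot 23 → sign +
step 3: pivot 3/115 → sign +
signature = (2, 2, 0)

Answer: (2, 2, 0)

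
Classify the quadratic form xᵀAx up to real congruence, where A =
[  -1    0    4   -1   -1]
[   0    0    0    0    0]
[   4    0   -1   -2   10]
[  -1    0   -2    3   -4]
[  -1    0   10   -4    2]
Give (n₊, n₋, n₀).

step 0: pivot -1 → sign −
step 1: pivot 15 → sign +
step 2: pivot 8/5 → sign +
step 3: pivot 3/8 → sign +
step 4: row/col 4 already zero → sign 0
signature = (3, 1, 1)

Answer: (3, 1, 1)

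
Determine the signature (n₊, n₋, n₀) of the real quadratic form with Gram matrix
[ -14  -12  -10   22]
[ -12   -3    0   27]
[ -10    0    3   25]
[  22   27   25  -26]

Answer: (2, 2, 0)

Derivation:
step 0: pivot -14 → sign −
step 1: pivot 51/7 → sign +
step 2: pivot 1/17 → sign +
step 3: pivot -2 → sign −
signature = (2, 2, 0)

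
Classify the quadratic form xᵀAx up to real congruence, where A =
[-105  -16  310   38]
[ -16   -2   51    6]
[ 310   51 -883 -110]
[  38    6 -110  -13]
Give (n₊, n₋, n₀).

step 0: pivot -105 → sign −
step 1: pivot 46/105 → sign +
step 2: pivot -3/46 → sign −
step 3: pivot 3 → sign +
signature = (2, 2, 0)

Answer: (2, 2, 0)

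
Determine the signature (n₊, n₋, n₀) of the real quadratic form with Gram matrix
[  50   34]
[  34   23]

step 0: pivot 50 → sign +
step 1: pivot -3/25 → sign −
signature = (1, 1, 0)

Answer: (1, 1, 0)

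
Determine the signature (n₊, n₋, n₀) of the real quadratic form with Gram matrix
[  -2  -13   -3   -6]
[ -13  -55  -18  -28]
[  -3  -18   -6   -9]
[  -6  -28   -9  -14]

Answer: (2, 2, 0)

Derivation:
step 0: pivot -2 → sign −
step 1: pivot 59/2 → sign +
step 2: pivot -93/59 → sign −
step 3: pivot 3/31 → sign +
signature = (2, 2, 0)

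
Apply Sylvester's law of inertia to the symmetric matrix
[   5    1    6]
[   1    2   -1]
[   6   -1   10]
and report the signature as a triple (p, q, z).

Answer: (3, 0, 0)

Derivation:
step 0: pivot 5 → sign +
step 1: pivot 9/5 → sign +
step 2: pivot 1/9 → sign +
signature = (3, 0, 0)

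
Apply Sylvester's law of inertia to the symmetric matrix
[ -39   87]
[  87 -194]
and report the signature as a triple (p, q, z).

step 0: pivot -39 → sign −
step 1: pivot 1/13 → sign +
signature = (1, 1, 0)

Answer: (1, 1, 0)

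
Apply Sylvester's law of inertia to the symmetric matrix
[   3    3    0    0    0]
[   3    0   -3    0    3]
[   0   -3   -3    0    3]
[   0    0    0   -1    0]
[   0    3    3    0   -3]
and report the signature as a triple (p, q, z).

step 0: pivot 3 → sign +
step 1: pivot -3 → sign −
step 2: pivot -1 → sign −
step 3: row/col 3 already zero → sign 0
step 4: row/col 4 already zero → sign 0
signature = (1, 2, 2)

Answer: (1, 2, 2)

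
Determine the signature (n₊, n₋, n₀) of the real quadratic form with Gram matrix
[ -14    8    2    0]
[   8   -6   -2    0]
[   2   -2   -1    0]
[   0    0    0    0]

step 0: pivot -14 → sign −
step 1: pivot -10/7 → sign −
step 2: pivot -1/5 → sign −
step 3: row/col 3 already zero → sign 0
signature = (0, 3, 1)

Answer: (0, 3, 1)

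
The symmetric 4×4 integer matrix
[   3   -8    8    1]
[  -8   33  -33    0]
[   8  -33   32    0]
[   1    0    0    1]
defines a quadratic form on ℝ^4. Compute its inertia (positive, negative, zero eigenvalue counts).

Answer: (3, 1, 0)

Derivation:
step 0: pivot 3 → sign +
step 1: pivot 35/3 → sign +
step 2: pivot -1 → sign −
step 3: pivot 2/35 → sign +
signature = (3, 1, 0)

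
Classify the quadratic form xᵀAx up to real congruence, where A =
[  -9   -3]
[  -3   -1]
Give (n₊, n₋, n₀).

step 0: pivot -9 → sign −
step 1: row/col 1 already zero → sign 0
signature = (0, 1, 1)

Answer: (0, 1, 1)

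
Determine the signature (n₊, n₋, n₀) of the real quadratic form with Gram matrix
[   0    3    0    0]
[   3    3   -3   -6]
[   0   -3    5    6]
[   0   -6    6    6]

step 0: pivot 3 → sign +
step 1: pivot -3 → sign −
step 2: pivot 5 → sign +
step 3: pivot -6/5 → sign −
signature = (2, 2, 0)

Answer: (2, 2, 0)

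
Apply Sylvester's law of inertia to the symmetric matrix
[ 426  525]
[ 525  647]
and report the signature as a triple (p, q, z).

Answer: (1, 1, 0)

Derivation:
step 0: pivot 426 → sign +
step 1: pivot -1/142 → sign −
signature = (1, 1, 0)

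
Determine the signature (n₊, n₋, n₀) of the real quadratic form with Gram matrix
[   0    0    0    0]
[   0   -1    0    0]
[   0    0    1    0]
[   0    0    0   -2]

step 0: pivot -1 → sign −
step 1: pivot 1 → sign +
step 2: pivot -2 → sign −
step 3: row/col 3 already zero → sign 0
signature = (1, 2, 1)

Answer: (1, 2, 1)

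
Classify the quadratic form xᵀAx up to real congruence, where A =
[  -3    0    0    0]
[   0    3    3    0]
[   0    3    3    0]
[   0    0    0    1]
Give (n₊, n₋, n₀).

Answer: (2, 1, 1)

Derivation:
step 0: pivot -3 → sign −
step 1: pivot 3 → sign +
step 2: pivot 1 → sign +
step 3: row/col 3 already zero → sign 0
signature = (2, 1, 1)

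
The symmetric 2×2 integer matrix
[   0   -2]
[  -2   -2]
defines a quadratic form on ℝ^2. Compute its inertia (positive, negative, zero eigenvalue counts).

step 0: pivot -2 → sign −
step 1: pivot 2 → sign +
signature = (1, 1, 0)

Answer: (1, 1, 0)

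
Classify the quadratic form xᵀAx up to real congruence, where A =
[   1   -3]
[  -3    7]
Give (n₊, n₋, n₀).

step 0: pivot 1 → sign +
step 1: pivot -2 → sign −
signature = (1, 1, 0)

Answer: (1, 1, 0)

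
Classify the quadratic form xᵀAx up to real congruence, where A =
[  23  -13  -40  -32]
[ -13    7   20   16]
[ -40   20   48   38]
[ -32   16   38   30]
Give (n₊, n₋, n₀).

step 0: pivot 23 → sign +
step 1: pivot -8/23 → sign −
step 2: pivot -2 → sign −
step 3: row/col 3 already zero → sign 0
signature = (1, 2, 1)

Answer: (1, 2, 1)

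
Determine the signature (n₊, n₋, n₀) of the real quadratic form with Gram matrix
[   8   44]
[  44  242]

step 0: pivot 8 → sign +
step 1: row/col 1 already zero → sign 0
signature = (1, 0, 1)

Answer: (1, 0, 1)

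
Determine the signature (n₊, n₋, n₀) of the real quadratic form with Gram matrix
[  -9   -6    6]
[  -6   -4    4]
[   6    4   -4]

step 0: pivot -9 → sign −
step 1: row/col 1 already zero → sign 0
step 2: row/col 2 already zero → sign 0
signature = (0, 1, 2)

Answer: (0, 1, 2)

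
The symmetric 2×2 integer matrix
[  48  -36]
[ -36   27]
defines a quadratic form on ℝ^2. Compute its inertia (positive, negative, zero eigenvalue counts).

step 0: pivot 48 → sign +
step 1: row/col 1 already zero → sign 0
signature = (1, 0, 1)

Answer: (1, 0, 1)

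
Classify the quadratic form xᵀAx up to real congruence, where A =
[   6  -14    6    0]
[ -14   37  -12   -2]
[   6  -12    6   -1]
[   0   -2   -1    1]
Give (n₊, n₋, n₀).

Answer: (3, 1, 0)

Derivation:
step 0: pivot 6 → sign +
step 1: pivot 13/3 → sign +
step 2: pivot -12/13 → sign −
step 3: pivot 1/12 → sign +
signature = (3, 1, 0)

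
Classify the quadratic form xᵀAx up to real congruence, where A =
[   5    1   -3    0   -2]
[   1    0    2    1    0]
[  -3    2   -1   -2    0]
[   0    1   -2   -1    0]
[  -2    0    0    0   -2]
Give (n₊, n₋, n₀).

step 0: pivot 5 → sign +
step 1: pivot -1/5 → sign −
step 2: pivot 31 → sign +
step 3: pivot 3/31 → sign +
step 4: pivot -6 → sign −
signature = (3, 2, 0)

Answer: (3, 2, 0)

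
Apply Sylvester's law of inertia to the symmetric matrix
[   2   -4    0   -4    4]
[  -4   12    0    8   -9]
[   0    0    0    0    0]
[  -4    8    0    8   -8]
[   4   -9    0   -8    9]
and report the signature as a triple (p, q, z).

step 0: pivot 2 → sign +
step 1: pivot 4 → sign +
step 2: pivot 3/4 → sign +
step 3: row/col 3 already zero → sign 0
step 4: row/col 4 already zero → sign 0
signature = (3, 0, 2)

Answer: (3, 0, 2)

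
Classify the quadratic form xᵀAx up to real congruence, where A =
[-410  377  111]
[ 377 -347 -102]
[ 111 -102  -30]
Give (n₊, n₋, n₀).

step 0: pivot -410 → sign −
step 1: pivot -141/410 → sign −
step 2: pivot 3/47 → sign +
signature = (1, 2, 0)

Answer: (1, 2, 0)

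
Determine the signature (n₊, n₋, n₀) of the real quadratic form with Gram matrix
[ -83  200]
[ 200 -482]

step 0: pivot -83 → sign −
step 1: pivot -6/83 → sign −
signature = (0, 2, 0)

Answer: (0, 2, 0)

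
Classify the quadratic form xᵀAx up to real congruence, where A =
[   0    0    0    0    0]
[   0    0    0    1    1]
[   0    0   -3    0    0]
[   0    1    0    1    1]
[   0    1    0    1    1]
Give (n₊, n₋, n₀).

Answer: (1, 2, 2)

Derivation:
step 0: pivot -3 → sign −
step 1: pivot 1 → sign +
step 2: pivot -1 → sign −
step 3: row/col 3 already zero → sign 0
step 4: row/col 4 already zero → sign 0
signature = (1, 2, 2)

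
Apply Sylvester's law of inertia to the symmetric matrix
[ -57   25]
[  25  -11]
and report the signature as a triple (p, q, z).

step 0: pivot -57 → sign −
step 1: pivot -2/57 → sign −
signature = (0, 2, 0)

Answer: (0, 2, 0)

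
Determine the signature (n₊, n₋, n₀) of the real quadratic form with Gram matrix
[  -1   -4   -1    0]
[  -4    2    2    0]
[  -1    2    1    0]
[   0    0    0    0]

Answer: (1, 1, 2)

Derivation:
step 0: pivot -1 → sign −
step 1: pivot 18 → sign +
step 2: row/col 2 already zero → sign 0
step 3: row/col 3 already zero → sign 0
signature = (1, 1, 2)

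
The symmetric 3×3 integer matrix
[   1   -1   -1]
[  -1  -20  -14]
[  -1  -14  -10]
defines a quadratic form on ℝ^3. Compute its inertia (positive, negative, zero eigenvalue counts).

step 0: pivot 1 → sign +
step 1: pivot -21 → sign −
step 2: pivot -2/7 → sign −
signature = (1, 2, 0)

Answer: (1, 2, 0)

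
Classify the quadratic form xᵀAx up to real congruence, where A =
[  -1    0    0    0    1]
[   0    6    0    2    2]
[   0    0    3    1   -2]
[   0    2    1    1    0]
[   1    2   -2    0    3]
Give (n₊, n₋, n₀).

step 0: pivot -1 → sign −
step 1: pivot 6 → sign +
step 2: pivot 3 → sign +
step 3: pivot 2 → sign +
step 4: row/col 4 already zero → sign 0
signature = (3, 1, 1)

Answer: (3, 1, 1)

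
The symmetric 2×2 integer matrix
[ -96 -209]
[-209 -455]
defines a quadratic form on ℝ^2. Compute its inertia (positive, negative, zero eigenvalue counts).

step 0: pivot -96 → sign −
step 1: pivot 1/96 → sign +
signature = (1, 1, 0)

Answer: (1, 1, 0)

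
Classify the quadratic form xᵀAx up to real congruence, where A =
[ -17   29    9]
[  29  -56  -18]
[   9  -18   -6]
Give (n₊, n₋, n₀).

Answer: (0, 3, 0)

Derivation:
step 0: pivot -17 → sign −
step 1: pivot -111/17 → sign −
step 2: pivot -6/37 → sign −
signature = (0, 3, 0)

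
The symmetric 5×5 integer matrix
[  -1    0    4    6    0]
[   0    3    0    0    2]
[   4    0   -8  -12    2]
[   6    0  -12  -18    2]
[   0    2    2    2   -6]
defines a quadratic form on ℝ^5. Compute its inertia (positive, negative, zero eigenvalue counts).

Answer: (3, 2, 0)

Derivation:
step 0: pivot -1 → sign −
step 1: pivot 3 → sign +
step 2: pivot 8 → sign +
step 3: pivot -47/6 → sign −
step 4: pivot 6/47 → sign +
signature = (3, 2, 0)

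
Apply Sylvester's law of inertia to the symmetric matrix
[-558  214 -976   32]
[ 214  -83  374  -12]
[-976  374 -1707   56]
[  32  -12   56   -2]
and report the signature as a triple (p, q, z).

Answer: (1, 3, 0)

Derivation:
step 0: pivot -558 → sign −
step 1: pivot -259/279 → sign −
step 2: pivot 59/259 → sign +
step 3: pivot -6/59 → sign −
signature = (1, 3, 0)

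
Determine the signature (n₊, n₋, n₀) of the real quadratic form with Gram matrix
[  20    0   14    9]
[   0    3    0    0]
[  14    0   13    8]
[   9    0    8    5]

step 0: pivot 20 → sign +
step 1: pivot 3 → sign +
step 2: pivot 16/5 → sign +
step 3: pivot 3/64 → sign +
signature = (4, 0, 0)

Answer: (4, 0, 0)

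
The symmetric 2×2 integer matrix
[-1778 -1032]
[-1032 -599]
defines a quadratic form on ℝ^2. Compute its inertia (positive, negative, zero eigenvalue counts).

step 0: pivot -1778 → sign −
step 1: pivot 1/889 → sign +
signature = (1, 1, 0)

Answer: (1, 1, 0)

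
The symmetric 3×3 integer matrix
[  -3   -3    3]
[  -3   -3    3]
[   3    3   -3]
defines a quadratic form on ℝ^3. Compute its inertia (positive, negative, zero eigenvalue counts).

step 0: pivot -3 → sign −
step 1: row/col 1 already zero → sign 0
step 2: row/col 2 already zero → sign 0
signature = (0, 1, 2)

Answer: (0, 1, 2)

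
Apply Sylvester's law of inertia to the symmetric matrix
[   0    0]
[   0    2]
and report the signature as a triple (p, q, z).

Answer: (1, 0, 1)

Derivation:
step 0: pivot 2 → sign +
step 1: row/col 1 already zero → sign 0
signature = (1, 0, 1)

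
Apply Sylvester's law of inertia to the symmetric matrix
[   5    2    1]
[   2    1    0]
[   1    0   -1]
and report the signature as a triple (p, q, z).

step 0: pivot 5 → sign +
step 1: pivot 1/5 → sign +
step 2: pivot -2 → sign −
signature = (2, 1, 0)

Answer: (2, 1, 0)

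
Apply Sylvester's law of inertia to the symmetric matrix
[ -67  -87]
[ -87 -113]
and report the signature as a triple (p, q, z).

step 0: pivot -67 → sign −
step 1: pivot -2/67 → sign −
signature = (0, 2, 0)

Answer: (0, 2, 0)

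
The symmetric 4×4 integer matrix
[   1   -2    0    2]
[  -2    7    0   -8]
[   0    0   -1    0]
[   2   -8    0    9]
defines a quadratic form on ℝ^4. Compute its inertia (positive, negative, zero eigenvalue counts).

step 0: pivot 1 → sign +
step 1: pivot 3 → sign +
step 2: pivot -1 → sign −
step 3: pivot -1/3 → sign −
signature = (2, 2, 0)

Answer: (2, 2, 0)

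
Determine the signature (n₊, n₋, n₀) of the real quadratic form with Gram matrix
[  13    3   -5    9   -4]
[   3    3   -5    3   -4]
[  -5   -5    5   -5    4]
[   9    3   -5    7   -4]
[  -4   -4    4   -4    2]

step 0: pivot 13 → sign +
step 1: pivot 30/13 → sign +
step 2: pivot -10/3 → sign −
step 3: pivot 2/5 → sign +
step 4: pivot -6/5 → sign −
signature = (3, 2, 0)

Answer: (3, 2, 0)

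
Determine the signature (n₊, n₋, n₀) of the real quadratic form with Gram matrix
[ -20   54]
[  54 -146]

step 0: pivot -20 → sign −
step 1: pivot -1/5 → sign −
signature = (0, 2, 0)

Answer: (0, 2, 0)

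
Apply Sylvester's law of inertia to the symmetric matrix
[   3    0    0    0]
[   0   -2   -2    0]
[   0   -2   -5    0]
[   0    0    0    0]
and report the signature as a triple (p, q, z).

step 0: pivot 3 → sign +
step 1: pivot -2 → sign −
step 2: pivot -3 → sign −
step 3: row/col 3 already zero → sign 0
signature = (1, 2, 1)

Answer: (1, 2, 1)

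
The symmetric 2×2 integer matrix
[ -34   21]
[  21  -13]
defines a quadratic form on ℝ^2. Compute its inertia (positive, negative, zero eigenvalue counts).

step 0: pivot -34 → sign −
step 1: pivot -1/34 → sign −
signature = (0, 2, 0)

Answer: (0, 2, 0)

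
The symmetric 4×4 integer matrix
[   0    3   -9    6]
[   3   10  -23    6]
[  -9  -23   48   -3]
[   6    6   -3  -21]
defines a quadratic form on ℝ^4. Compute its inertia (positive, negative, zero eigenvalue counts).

Answer: (2, 2, 0)

Derivation:
step 0: pivot 10 → sign +
step 1: pivot -9/10 → sign −
step 2: pivot -5 → sign −
step 3: pivot 1/5 → sign +
signature = (2, 2, 0)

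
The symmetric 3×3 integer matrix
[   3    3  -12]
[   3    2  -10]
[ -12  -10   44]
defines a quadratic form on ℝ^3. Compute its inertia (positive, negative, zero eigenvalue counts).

step 0: pivot 3 → sign +
step 1: pivot -1 → sign −
step 2: row/col 2 already zero → sign 0
signature = (1, 1, 1)

Answer: (1, 1, 1)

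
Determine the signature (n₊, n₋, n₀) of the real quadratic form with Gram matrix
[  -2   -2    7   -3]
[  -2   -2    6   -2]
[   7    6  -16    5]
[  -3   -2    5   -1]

Answer: (2, 2, 0)

Derivation:
step 0: pivot -2 → sign −
step 1: pivot 17/2 → sign +
step 2: pivot -2/17 → sign −
step 3: pivot 1 → sign +
signature = (2, 2, 0)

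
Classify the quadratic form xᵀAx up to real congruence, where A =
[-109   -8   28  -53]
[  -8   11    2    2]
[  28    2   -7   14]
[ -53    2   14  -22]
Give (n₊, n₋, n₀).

Answer: (2, 2, 0)

Derivation:
step 0: pivot -109 → sign −
step 1: pivot 1263/109 → sign +
step 2: pivot 81/421 → sign +
step 3: pivot -1/9 → sign −
signature = (2, 2, 0)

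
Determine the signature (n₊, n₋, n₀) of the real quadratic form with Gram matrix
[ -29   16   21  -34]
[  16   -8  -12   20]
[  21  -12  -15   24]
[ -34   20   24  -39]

Answer: (1, 2, 1)

Derivation:
step 0: pivot -29 → sign −
step 1: pivot 24/29 → sign +
step 2: pivot -1 → sign −
step 3: row/col 3 already zero → sign 0
signature = (1, 2, 1)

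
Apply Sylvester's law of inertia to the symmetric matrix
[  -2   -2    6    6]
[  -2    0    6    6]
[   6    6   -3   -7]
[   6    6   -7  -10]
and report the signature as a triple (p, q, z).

Answer: (2, 2, 0)

Derivation:
step 0: pivot -2 → sign −
step 1: pivot 2 → sign +
step 2: pivot 15 → sign +
step 3: pivot -1/15 → sign −
signature = (2, 2, 0)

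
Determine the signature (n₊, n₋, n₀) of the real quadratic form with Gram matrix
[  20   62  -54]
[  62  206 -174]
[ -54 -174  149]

step 0: pivot 20 → sign +
step 1: pivot 69/5 → sign +
step 2: pivot 1/23 → sign +
signature = (3, 0, 0)

Answer: (3, 0, 0)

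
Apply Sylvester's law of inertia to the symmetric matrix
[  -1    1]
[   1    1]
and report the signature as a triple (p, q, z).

step 0: pivot -1 → sign −
step 1: pivot 2 → sign +
signature = (1, 1, 0)

Answer: (1, 1, 0)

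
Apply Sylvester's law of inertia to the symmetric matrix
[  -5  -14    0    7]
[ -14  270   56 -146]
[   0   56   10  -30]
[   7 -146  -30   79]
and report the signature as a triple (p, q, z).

step 0: pivot -5 → sign −
step 1: pivot 1546/5 → sign +
step 2: pivot -110/773 → sign −
step 3: pivot 6/55 → sign +
signature = (2, 2, 0)

Answer: (2, 2, 0)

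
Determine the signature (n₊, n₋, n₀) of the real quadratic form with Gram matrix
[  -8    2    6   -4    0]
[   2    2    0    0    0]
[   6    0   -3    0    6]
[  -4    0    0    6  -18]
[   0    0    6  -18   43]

Answer: (3, 2, 0)

Derivation:
step 0: pivot -8 → sign −
step 1: pivot 5/2 → sign +
step 2: pivot 3/5 → sign +
step 3: pivot -2 → sign −
step 4: pivot 1 → sign +
signature = (3, 2, 0)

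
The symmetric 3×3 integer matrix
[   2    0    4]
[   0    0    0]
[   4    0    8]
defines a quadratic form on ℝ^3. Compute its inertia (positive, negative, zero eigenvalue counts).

Answer: (1, 0, 2)

Derivation:
step 0: pivot 2 → sign +
step 1: row/col 1 already zero → sign 0
step 2: row/col 2 already zero → sign 0
signature = (1, 0, 2)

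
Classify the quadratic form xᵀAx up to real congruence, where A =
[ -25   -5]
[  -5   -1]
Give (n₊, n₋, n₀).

Answer: (0, 1, 1)

Derivation:
step 0: pivot -25 → sign −
step 1: row/col 1 already zero → sign 0
signature = (0, 1, 1)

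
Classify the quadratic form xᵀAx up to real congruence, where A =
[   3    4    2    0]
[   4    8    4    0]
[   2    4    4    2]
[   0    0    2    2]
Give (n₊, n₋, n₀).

Answer: (3, 0, 1)

Derivation:
step 0: pivot 3 → sign +
step 1: pivot 8/3 → sign +
step 2: pivot 2 → sign +
step 3: row/col 3 already zero → sign 0
signature = (3, 0, 1)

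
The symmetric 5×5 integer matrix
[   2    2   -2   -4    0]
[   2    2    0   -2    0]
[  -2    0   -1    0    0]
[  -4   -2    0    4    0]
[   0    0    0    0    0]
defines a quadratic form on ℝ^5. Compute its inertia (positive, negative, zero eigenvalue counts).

step 0: pivot 2 → sign +
step 1: pivot -3 → sign −
step 2: pivot 4/3 → sign +
step 3: pivot 1 → sign +
step 4: row/col 4 already zero → sign 0
signature = (3, 1, 1)

Answer: (3, 1, 1)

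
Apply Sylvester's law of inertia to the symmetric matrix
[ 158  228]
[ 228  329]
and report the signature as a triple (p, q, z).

step 0: pivot 158 → sign +
step 1: pivot -1/79 → sign −
signature = (1, 1, 0)

Answer: (1, 1, 0)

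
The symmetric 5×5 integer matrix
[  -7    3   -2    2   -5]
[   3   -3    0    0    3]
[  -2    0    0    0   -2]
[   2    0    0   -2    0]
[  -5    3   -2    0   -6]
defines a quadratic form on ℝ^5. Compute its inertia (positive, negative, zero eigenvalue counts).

Answer: (1, 4, 0)

Derivation:
step 0: pivot -7 → sign −
step 1: pivot -12/7 → sign −
step 2: pivot 1 → sign +
step 3: pivot -2 → sign −
step 4: pivot -1 → sign −
signature = (1, 4, 0)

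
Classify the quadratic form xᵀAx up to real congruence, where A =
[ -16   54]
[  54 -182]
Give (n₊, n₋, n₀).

Answer: (1, 1, 0)

Derivation:
step 0: pivot -16 → sign −
step 1: pivot 1/4 → sign +
signature = (1, 1, 0)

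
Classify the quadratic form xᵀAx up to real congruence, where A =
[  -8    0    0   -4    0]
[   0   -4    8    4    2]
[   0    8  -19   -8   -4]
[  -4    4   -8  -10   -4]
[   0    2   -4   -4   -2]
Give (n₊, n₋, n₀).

step 0: pivot -8 → sign −
step 1: pivot -4 → sign −
step 2: pivot -3 → sign −
step 3: pivot -4 → sign −
step 4: row/col 4 already zero → sign 0
signature = (0, 4, 1)

Answer: (0, 4, 1)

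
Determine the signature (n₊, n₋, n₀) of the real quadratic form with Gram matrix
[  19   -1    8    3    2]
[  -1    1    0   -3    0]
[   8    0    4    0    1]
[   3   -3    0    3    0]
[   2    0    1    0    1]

Answer: (4, 1, 0)

Derivation:
step 0: pivot 19 → sign +
step 1: pivot 18/19 → sign +
step 2: pivot 4/9 → sign +
step 3: pivot -6 → sign −
step 4: pivot 3/4 → sign +
signature = (4, 1, 0)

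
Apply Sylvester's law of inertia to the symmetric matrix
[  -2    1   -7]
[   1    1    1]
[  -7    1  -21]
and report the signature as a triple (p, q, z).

Answer: (1, 2, 0)

Derivation:
step 0: pivot -2 → sign −
step 1: pivot 3/2 → sign +
step 2: pivot -2/3 → sign −
signature = (1, 2, 0)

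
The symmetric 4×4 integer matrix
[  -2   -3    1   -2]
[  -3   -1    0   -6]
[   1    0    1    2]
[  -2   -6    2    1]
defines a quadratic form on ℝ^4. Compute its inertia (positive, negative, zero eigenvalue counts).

step 0: pivot -2 → sign −
step 1: pivot 7/2 → sign +
step 2: pivot 6/7 → sign +
step 3: pivot 1/3 → sign +
signature = (3, 1, 0)

Answer: (3, 1, 0)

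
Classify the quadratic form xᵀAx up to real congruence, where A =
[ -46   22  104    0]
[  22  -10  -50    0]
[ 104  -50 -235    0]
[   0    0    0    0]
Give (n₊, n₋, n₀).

Answer: (1, 1, 2)

Derivation:
step 0: pivot -46 → sign −
step 1: pivot 12/23 → sign +
step 2: row/col 2 already zero → sign 0
step 3: row/col 3 already zero → sign 0
signature = (1, 1, 2)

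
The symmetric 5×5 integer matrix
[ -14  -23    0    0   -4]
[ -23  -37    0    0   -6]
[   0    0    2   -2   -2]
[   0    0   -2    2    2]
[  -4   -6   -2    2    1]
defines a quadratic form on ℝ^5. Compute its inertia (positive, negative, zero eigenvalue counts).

step 0: pivot -14 → sign −
step 1: pivot 11/14 → sign +
step 2: pivot 2 → sign +
step 3: pivot -3/11 → sign −
step 4: row/col 4 already zero → sign 0
signature = (2, 2, 1)

Answer: (2, 2, 1)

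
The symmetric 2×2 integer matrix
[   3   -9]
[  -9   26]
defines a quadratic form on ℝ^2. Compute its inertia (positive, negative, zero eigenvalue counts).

step 0: pivot 3 → sign +
step 1: pivot -1 → sign −
signature = (1, 1, 0)

Answer: (1, 1, 0)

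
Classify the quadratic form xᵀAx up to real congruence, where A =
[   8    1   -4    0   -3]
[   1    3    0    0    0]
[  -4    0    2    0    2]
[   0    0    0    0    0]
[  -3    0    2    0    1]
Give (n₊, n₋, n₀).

Answer: (3, 1, 1)

Derivation:
step 0: pivot 8 → sign +
step 1: pivot 23/8 → sign +
step 2: pivot -2/23 → sign −
step 3: pivot 2 → sign +
step 4: row/col 4 already zero → sign 0
signature = (3, 1, 1)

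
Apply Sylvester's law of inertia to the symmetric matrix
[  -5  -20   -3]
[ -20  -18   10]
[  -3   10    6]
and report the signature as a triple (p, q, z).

Answer: (1, 2, 0)

Derivation:
step 0: pivot -5 → sign −
step 1: pivot 62 → sign +
step 2: pivot -1/155 → sign −
signature = (1, 2, 0)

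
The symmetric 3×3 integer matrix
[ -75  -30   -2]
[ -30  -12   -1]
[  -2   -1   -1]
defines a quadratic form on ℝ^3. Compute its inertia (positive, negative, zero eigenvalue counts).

step 0: pivot -75 → sign −
step 1: pivot -71/75 → sign −
step 2: pivot 3/71 → sign +
signature = (1, 2, 0)

Answer: (1, 2, 0)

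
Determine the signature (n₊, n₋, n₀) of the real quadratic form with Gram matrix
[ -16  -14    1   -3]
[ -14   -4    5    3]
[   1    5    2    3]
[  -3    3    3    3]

step 0: pivot -16 → sign −
step 1: pivot 33/4 → sign +
step 2: pivot -3/11 → sign −
step 3: row/col 3 already zero → sign 0
signature = (1, 2, 1)

Answer: (1, 2, 1)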